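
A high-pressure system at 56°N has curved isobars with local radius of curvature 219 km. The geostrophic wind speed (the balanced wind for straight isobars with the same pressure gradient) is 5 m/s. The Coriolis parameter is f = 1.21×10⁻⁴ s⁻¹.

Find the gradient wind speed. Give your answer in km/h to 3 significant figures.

Around a high, pressure-gradient force acts outward with centrifugal, so Coriolis balances both:
fV = (1/ρ)|∂P/∂n| + V²/R  →  V² − fR·V + fR·V_g = 0
With fR = 1.21×10⁻⁴ × 219×10³ m = 26.5 m/s:
V = [fR − √((fR)² − 4 fR V_g)]/2 = [26.5 − √(26.5² − 4×26.5×5)]/2 = 6.69 m/s
Supergeostrophic (V > V_g = 5 m/s), as expected around a high.
Converting: 6.69 m/s × 3.6 = 24.1 km/h

24.1 km/h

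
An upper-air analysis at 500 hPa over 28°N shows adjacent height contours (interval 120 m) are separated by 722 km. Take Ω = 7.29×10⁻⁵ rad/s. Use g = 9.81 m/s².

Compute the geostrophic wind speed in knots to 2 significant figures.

46 knots

Coriolis parameter at 28°N:
f = 2Ω sin φ = 2 × 7.29×10⁻⁵ × sin 28° = 6.84×10⁻⁵ s⁻¹
Height gradient: |∂Z/∂n| = 120 m / 722000 m = 1.66×10⁻⁴
On a pressure surface, geostrophic balance gives V_g = (g/f)|∂Z/∂n|:
V_g = 9.81 × 1.66×10⁻⁴ / 6.84×10⁻⁵ = 23.8 m/s
Converting: 23.8 m/s × 1.944 = 46 knots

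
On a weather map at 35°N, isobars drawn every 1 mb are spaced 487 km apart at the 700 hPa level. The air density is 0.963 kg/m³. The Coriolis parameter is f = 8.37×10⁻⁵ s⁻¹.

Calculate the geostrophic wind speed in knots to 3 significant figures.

4.95 knots

Pressure gradient: |∂P/∂n| = 100 Pa / 487000 m = 2.05×10⁻⁴ Pa/m
Geostrophic balance (pressure-gradient force = Coriolis force):
V_g = (1/(fρ)) |∂P/∂n| = 2.05×10⁻⁴ / (8.37×10⁻⁵ × 0.963) = 2.55 m/s
Converting: 2.55 m/s × 1.944 = 4.95 knots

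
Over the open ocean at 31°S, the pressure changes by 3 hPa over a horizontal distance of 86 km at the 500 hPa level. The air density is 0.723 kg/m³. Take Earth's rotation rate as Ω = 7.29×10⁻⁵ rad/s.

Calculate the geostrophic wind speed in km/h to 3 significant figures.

231 km/h

Coriolis parameter at 31°S:
f = 2Ω sin φ = 2 × 7.29×10⁻⁵ × sin 31° = 7.51×10⁻⁵ s⁻¹
Pressure gradient: |∂P/∂n| = 300 Pa / 86000 m = 3.49×10⁻³ Pa/m
Geostrophic balance (pressure-gradient force = Coriolis force):
V_g = (1/(fρ)) |∂P/∂n| = 3.49×10⁻³ / (7.51×10⁻⁵ × 0.723) = 64.3 m/s
Converting: 64.3 m/s × 3.6 = 231 km/h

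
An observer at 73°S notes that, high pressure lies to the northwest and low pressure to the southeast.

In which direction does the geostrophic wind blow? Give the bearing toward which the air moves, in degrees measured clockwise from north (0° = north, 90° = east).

The pressure-gradient force points toward the southeast (bearing 135°).
Geostrophic balance: in the Southern Hemisphere the Coriolis force deflects motion to the left, so the geostrophic wind blows 90° to the left of the pressure-gradient force (low pressure on the right).
Rotating 135° by 90° counterclockwise gives 045° — the wind blows toward the northeast.

045°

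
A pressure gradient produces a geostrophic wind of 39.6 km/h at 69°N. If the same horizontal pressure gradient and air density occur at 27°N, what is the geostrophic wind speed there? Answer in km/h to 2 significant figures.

With the same pressure gradient and density, V_g ∝ 1/f ∝ 1/sin φ.
V₂ = V₁ · sin φ₁ / sin φ₂ = 39.6 × sin 69° / sin 27°
V₂ = 39.6 × 0.9336/0.4540 = 81 km/h

81 km/h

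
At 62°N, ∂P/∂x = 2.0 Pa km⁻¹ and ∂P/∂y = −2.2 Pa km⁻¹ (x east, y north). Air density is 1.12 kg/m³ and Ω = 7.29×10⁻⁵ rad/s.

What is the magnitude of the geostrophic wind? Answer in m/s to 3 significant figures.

20.6 m/s

Coriolis parameter at 62°N:
f = 2Ω sin φ = 2 × 7.29×10⁻⁵ × sin 62° = 1.29×10⁻⁴ s⁻¹
Component geostrophic relations (x east, y north):
u_g = −(1/(fρ)) ∂P/∂y,  v_g = (1/(fρ)) ∂P/∂x
u_g = −(−2.2×10⁻³)/(1.29×10⁻⁴ × 1.12) = 15.3 m/s;  v_g = (2.0×10⁻³)/(1.29×10⁻⁴ × 1.12) = 13.9 m/s
|V_g| = √(u_g² + v_g²) = 20.6 m/s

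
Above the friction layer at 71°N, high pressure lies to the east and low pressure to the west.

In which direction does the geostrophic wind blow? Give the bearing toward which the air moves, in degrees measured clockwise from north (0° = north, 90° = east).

The pressure-gradient force points toward the west (bearing 270°).
Geostrophic balance: in the Northern Hemisphere the Coriolis force deflects motion to the right, so the geostrophic wind blows 90° to the right of the pressure-gradient force (low pressure on the left).
Rotating 270° by 90° clockwise gives 000° — the wind blows toward the north.

000°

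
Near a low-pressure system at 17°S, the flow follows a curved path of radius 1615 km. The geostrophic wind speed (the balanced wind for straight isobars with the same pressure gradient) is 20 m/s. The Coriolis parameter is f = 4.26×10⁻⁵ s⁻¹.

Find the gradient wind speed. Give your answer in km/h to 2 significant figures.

58 km/h

Around a low, centrifugal force acts outward with Coriolis, so pressure-gradient force balances both:
(1/ρ)|∂P/∂n| = fV + V²/R  →  V² + fR·V − fR·V_g = 0
With fR = 4.26×10⁻⁵ × 1615×10³ m = 68.8 m/s:
V = [−fR + √((fR)² + 4 fR V_g)]/2 = [−68.8 + √(68.8² + 4×68.8×20)]/2 = 16.2 m/s
Subgeostrophic (V < V_g = 20 m/s), as expected around a low.
Converting: 16.2 m/s × 3.6 = 58 km/h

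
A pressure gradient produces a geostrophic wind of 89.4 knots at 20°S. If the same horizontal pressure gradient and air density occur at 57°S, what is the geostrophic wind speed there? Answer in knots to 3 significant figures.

36.5 knots

With the same pressure gradient and density, V_g ∝ 1/f ∝ 1/sin φ.
V₂ = V₁ · sin φ₁ / sin φ₂ = 89.4 × sin 20° / sin 57°
V₂ = 89.4 × 0.3420/0.8387 = 36.5 knots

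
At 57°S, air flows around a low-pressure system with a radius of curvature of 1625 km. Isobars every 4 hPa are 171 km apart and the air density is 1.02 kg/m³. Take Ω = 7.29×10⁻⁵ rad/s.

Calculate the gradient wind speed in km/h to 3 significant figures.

62.1 km/h

Coriolis parameter at 57°S:
f = 2Ω sin φ = 2 × 7.29×10⁻⁵ × sin 57° = 1.22×10⁻⁴ s⁻¹
Pressure gradient: |∂P/∂n| = 400 Pa / 171000 m = 2.34×10⁻³ Pa/m
Geostrophic speed: V_g = |∂P/∂n|/(fρ) = 2.34×10⁻³/(1.22×10⁻⁴ × 1.02) = 18.8 m/s
Around a low, centrifugal force acts outward with Coriolis, so pressure-gradient force balances both:
(1/ρ)|∂P/∂n| = fV + V²/R  →  V² + fR·V − fR·V_g = 0
With fR = 1.22×10⁻⁴ × 1625×10³ m = 199 m/s:
V = [−fR + √((fR)² + 4 fR V_g)]/2 = [−199 + √(199² + 4×199×18.8)]/2 = 17.3 m/s
Subgeostrophic (V < V_g = 18.8 m/s), as expected around a low.
Converting: 17.3 m/s × 3.6 = 62.1 km/h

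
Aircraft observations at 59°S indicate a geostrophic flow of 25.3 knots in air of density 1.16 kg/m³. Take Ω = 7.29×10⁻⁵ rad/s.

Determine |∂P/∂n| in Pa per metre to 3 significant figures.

Coriolis parameter at 59°S:
f = 2Ω sin φ = 2 × 7.29×10⁻⁵ × sin 59° = 1.25×10⁻⁴ s⁻¹
Wind speed in SI: 25.3 knots = 13.0 m/s
Geostrophic balance rearranged: |∂P/∂n| = f ρ V_g
|∂P/∂n| = 1.25×10⁻⁴ × 1.16 × 13.0 = 1.89×10⁻³ Pa/m

1.89×10⁻³ Pa/m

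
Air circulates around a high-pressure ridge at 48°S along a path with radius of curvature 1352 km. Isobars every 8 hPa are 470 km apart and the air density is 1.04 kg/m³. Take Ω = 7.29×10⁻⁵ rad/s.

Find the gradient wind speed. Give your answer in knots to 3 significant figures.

Coriolis parameter at 48°S:
f = 2Ω sin φ = 2 × 7.29×10⁻⁵ × sin 48° = 1.08×10⁻⁴ s⁻¹
Pressure gradient: |∂P/∂n| = 800 Pa / 470000 m = 1.70×10⁻³ Pa/m
Geostrophic speed: V_g = |∂P/∂n|/(fρ) = 1.70×10⁻³/(1.08×10⁻⁴ × 1.04) = 15.1 m/s
Around a high, pressure-gradient force acts outward with centrifugal, so Coriolis balances both:
fV = (1/ρ)|∂P/∂n| + V²/R  →  V² − fR·V + fR·V_g = 0
With fR = 1.08×10⁻⁴ × 1352×10³ m = 146 m/s:
V = [fR − √((fR)² − 4 fR V_g)]/2 = [146 − √(146² − 4×146×15.1)]/2 = 17.1 m/s
Supergeostrophic (V > V_g = 15.1 m/s), as expected around a high.
Converting: 17.1 m/s × 1.944 = 33.2 knots

33.2 knots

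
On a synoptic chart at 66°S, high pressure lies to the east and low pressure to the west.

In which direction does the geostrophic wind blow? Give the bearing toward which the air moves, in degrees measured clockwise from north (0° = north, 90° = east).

180°

The pressure-gradient force points toward the west (bearing 270°).
Geostrophic balance: in the Southern Hemisphere the Coriolis force deflects motion to the left, so the geostrophic wind blows 90° to the left of the pressure-gradient force (low pressure on the right).
Rotating 270° by 90° counterclockwise gives 180° — the wind blows toward the south.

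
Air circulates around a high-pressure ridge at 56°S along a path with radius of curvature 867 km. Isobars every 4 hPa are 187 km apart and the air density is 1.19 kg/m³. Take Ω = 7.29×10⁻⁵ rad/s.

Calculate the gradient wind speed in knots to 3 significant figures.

34.9 knots

Coriolis parameter at 56°S:
f = 2Ω sin φ = 2 × 7.29×10⁻⁵ × sin 56° = 1.21×10⁻⁴ s⁻¹
Pressure gradient: |∂P/∂n| = 400 Pa / 187000 m = 2.14×10⁻³ Pa/m
Geostrophic speed: V_g = |∂P/∂n|/(fρ) = 2.14×10⁻³/(1.21×10⁻⁴ × 1.19) = 14.9 m/s
Around a high, pressure-gradient force acts outward with centrifugal, so Coriolis balances both:
fV = (1/ρ)|∂P/∂n| + V²/R  →  V² − fR·V + fR·V_g = 0
With fR = 1.21×10⁻⁴ × 867×10³ m = 105 m/s:
V = [fR − √((fR)² − 4 fR V_g)]/2 = [105 − √(105² − 4×105×14.9)]/2 = 17.9 m/s
Supergeostrophic (V > V_g = 14.9 m/s), as expected around a high.
Converting: 17.9 m/s × 1.944 = 34.9 knots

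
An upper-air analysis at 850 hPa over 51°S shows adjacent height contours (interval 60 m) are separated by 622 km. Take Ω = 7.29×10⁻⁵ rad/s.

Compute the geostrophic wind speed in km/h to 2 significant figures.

30 km/h

Coriolis parameter at 51°S:
f = 2Ω sin φ = 2 × 7.29×10⁻⁵ × sin 51° = 1.13×10⁻⁴ s⁻¹
Height gradient: |∂Z/∂n| = 60 m / 622000 m = 9.65×10⁻⁵
On a pressure surface, geostrophic balance gives V_g = (g/f)|∂Z/∂n|:
V_g = 9.81 × 9.65×10⁻⁵ / 1.13×10⁻⁴ = 8.35 m/s
Converting: 8.35 m/s × 3.6 = 30 km/h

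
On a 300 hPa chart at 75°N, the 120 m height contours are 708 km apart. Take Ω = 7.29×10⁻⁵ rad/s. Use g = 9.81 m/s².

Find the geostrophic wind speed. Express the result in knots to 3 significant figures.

Coriolis parameter at 75°N:
f = 2Ω sin φ = 2 × 7.29×10⁻⁵ × sin 75° = 1.41×10⁻⁴ s⁻¹
Height gradient: |∂Z/∂n| = 120 m / 708000 m = 1.69×10⁻⁴
On a pressure surface, geostrophic balance gives V_g = (g/f)|∂Z/∂n|:
V_g = 9.81 × 1.69×10⁻⁴ / 1.41×10⁻⁴ = 11.8 m/s
Converting: 11.8 m/s × 1.944 = 22.9 knots

22.9 knots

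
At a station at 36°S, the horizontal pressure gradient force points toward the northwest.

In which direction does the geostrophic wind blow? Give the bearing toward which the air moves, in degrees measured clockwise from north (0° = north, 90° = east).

225°

The pressure-gradient force points toward the northwest (bearing 315°).
Geostrophic balance: in the Southern Hemisphere the Coriolis force deflects motion to the left, so the geostrophic wind blows 90° to the left of the pressure-gradient force (low pressure on the right).
Rotating 315° by 90° counterclockwise gives 225° — the wind blows toward the southwest.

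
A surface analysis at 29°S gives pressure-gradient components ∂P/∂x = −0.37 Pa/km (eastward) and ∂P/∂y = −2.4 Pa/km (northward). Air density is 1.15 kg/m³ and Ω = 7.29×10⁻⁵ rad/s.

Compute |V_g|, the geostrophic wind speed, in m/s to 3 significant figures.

29.9 m/s

Coriolis parameter at 29°S:
f = 2Ω sin φ = 2 × 7.29×10⁻⁵ × sin 29° = 7.07×10⁻⁵ s⁻¹
In the Southern Hemisphere f is negative: f = −7.07×10⁻⁵ s⁻¹.
Component geostrophic relations (x east, y north):
u_g = −(1/(fρ)) ∂P/∂y,  v_g = (1/(fρ)) ∂P/∂x
u_g = −(−2.4×10⁻³)/(−7.07×10⁻⁵ × 1.15) = −29.5 m/s;  v_g = (−0.37×10⁻³)/(−7.07×10⁻⁵ × 1.15) = 4.55 m/s
|V_g| = √(u_g² + v_g²) = 29.9 m/s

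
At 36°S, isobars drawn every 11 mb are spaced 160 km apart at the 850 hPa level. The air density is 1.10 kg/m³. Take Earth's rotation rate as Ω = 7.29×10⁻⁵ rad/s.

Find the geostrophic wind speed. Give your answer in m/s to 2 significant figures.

Coriolis parameter at 36°S:
f = 2Ω sin φ = 2 × 7.29×10⁻⁵ × sin 36° = 8.57×10⁻⁵ s⁻¹
Pressure gradient: |∂P/∂n| = 1100 Pa / 160000 m = 6.88×10⁻³ Pa/m
Geostrophic balance (pressure-gradient force = Coriolis force):
V_g = (1/(fρ)) |∂P/∂n| = 6.88×10⁻³ / (8.57×10⁻⁵ × 1.10) = 72.9 m/s

73 m/s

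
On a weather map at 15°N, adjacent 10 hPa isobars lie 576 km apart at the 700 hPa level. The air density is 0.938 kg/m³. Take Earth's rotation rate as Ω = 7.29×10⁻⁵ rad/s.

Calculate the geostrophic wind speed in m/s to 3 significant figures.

Coriolis parameter at 15°N:
f = 2Ω sin φ = 2 × 7.29×10⁻⁵ × sin 15° = 3.77×10⁻⁵ s⁻¹
Pressure gradient: |∂P/∂n| = 1000 Pa / 576000 m = 1.74×10⁻³ Pa/m
Geostrophic balance (pressure-gradient force = Coriolis force):
V_g = (1/(fρ)) |∂P/∂n| = 1.74×10⁻³ / (3.77×10⁻⁵ × 0.938) = 49.0 m/s

49.0 m/s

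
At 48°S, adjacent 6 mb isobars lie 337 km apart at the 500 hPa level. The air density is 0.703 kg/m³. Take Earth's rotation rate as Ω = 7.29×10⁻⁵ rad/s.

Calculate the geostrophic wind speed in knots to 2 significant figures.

Coriolis parameter at 48°S:
f = 2Ω sin φ = 2 × 7.29×10⁻⁵ × sin 48° = 1.08×10⁻⁴ s⁻¹
Pressure gradient: |∂P/∂n| = 600 Pa / 337000 m = 1.78×10⁻³ Pa/m
Geostrophic balance (pressure-gradient force = Coriolis force):
V_g = (1/(fρ)) |∂P/∂n| = 1.78×10⁻³ / (1.08×10⁻⁴ × 0.703) = 23.4 m/s
Converting: 23.4 m/s × 1.944 = 45 knots

45 knots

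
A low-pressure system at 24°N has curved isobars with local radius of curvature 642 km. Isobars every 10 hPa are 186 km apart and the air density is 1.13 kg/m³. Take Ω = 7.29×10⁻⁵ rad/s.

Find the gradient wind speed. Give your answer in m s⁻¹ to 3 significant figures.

Coriolis parameter at 24°N:
f = 2Ω sin φ = 2 × 7.29×10⁻⁵ × sin 24° = 5.93×10⁻⁵ s⁻¹
Pressure gradient: |∂P/∂n| = 1000 Pa / 186000 m = 5.38×10⁻³ Pa/m
Geostrophic speed: V_g = |∂P/∂n|/(fρ) = 5.38×10⁻³/(5.93×10⁻⁵ × 1.13) = 80.2 m/s
Around a low, centrifugal force acts outward with Coriolis, so pressure-gradient force balances both:
(1/ρ)|∂P/∂n| = fV + V²/R  →  V² + fR·V − fR·V_g = 0
With fR = 5.93×10⁻⁵ × 642×10³ m = 38.1 m/s:
V = [−fR + √((fR)² + 4 fR V_g)]/2 = [−38.1 + √(38.1² + 4×38.1×80.2)]/2 = 39.4 m/s
Subgeostrophic (V < V_g = 80.2 m/s), as expected around a low.

39.4 m s⁻¹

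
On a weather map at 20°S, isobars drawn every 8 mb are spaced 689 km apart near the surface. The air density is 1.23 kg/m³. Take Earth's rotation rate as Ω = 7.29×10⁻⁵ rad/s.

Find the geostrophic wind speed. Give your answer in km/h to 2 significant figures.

Coriolis parameter at 20°S:
f = 2Ω sin φ = 2 × 7.29×10⁻⁵ × sin 20° = 4.99×10⁻⁵ s⁻¹
Pressure gradient: |∂P/∂n| = 800 Pa / 689000 m = 1.16×10⁻³ Pa/m
Geostrophic balance (pressure-gradient force = Coriolis force):
V_g = (1/(fρ)) |∂P/∂n| = 1.16×10⁻³ / (4.99×10⁻⁵ × 1.23) = 18.9 m/s
Converting: 18.9 m/s × 3.6 = 68 km/h

68 km/h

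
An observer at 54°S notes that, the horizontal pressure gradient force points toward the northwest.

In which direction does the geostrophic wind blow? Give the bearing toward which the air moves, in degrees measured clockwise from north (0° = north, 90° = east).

225°

The pressure-gradient force points toward the northwest (bearing 315°).
Geostrophic balance: in the Southern Hemisphere the Coriolis force deflects motion to the left, so the geostrophic wind blows 90° to the left of the pressure-gradient force (low pressure on the right).
Rotating 315° by 90° counterclockwise gives 225° — the wind blows toward the southwest.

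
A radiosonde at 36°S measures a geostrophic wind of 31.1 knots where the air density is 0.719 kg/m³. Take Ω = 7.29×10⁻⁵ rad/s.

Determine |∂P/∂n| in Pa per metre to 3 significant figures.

Coriolis parameter at 36°S:
f = 2Ω sin φ = 2 × 7.29×10⁻⁵ × sin 36° = 8.57×10⁻⁵ s⁻¹
Wind speed in SI: 31.1 knots = 16.0 m/s
Geostrophic balance rearranged: |∂P/∂n| = f ρ V_g
|∂P/∂n| = 8.57×10⁻⁵ × 0.719 × 16.0 = 9.86×10⁻⁴ Pa/m

9.86×10⁻⁴ Pa/m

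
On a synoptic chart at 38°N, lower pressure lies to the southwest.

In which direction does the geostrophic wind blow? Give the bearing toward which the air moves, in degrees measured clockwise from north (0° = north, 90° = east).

315°

The pressure-gradient force points toward the southwest (bearing 225°).
Geostrophic balance: in the Northern Hemisphere the Coriolis force deflects motion to the right, so the geostrophic wind blows 90° to the right of the pressure-gradient force (low pressure on the left).
Rotating 225° by 90° clockwise gives 315° — the wind blows toward the northwest.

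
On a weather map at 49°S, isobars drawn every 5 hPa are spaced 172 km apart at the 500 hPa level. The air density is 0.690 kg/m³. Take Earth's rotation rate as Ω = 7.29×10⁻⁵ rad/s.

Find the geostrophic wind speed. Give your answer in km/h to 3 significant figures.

138 km/h

Coriolis parameter at 49°S:
f = 2Ω sin φ = 2 × 7.29×10⁻⁵ × sin 49° = 1.10×10⁻⁴ s⁻¹
Pressure gradient: |∂P/∂n| = 500 Pa / 172000 m = 2.91×10⁻³ Pa/m
Geostrophic balance (pressure-gradient force = Coriolis force):
V_g = (1/(fρ)) |∂P/∂n| = 2.91×10⁻³ / (1.10×10⁻⁴ × 0.690) = 38.3 m/s
Converting: 38.3 m/s × 3.6 = 138 km/h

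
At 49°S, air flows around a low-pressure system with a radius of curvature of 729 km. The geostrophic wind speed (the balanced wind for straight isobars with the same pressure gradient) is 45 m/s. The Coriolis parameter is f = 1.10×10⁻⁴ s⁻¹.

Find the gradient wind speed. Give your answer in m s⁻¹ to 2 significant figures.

32 m s⁻¹

Around a low, centrifugal force acts outward with Coriolis, so pressure-gradient force balances both:
(1/ρ)|∂P/∂n| = fV + V²/R  →  V² + fR·V − fR·V_g = 0
With fR = 1.10×10⁻⁴ × 729×10³ m = 80.2 m/s:
V = [−fR + √((fR)² + 4 fR V_g)]/2 = [−80.2 + √(80.2² + 4×80.2×45)]/2 = 32.1 m/s
Subgeostrophic (V < V_g = 45 m/s), as expected around a low.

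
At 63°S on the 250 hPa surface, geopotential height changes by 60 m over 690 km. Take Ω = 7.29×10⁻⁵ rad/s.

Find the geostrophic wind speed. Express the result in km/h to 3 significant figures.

23.6 km/h

Coriolis parameter at 63°S:
f = 2Ω sin φ = 2 × 7.29×10⁻⁵ × sin 63° = 1.30×10⁻⁴ s⁻¹
Height gradient: |∂Z/∂n| = 60 m / 690000 m = 8.70×10⁻⁵
On a pressure surface, geostrophic balance gives V_g = (g/f)|∂Z/∂n|:
V_g = 9.81 × 8.70×10⁻⁵ / 1.30×10⁻⁴ = 6.57 m/s
Converting: 6.57 m/s × 3.6 = 23.6 km/h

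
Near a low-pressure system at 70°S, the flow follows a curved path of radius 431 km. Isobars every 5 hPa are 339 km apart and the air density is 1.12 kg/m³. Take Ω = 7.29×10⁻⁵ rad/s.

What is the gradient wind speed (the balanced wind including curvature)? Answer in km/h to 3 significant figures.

30.3 km/h

Coriolis parameter at 70°S:
f = 2Ω sin φ = 2 × 7.29×10⁻⁵ × sin 70° = 1.37×10⁻⁴ s⁻¹
Pressure gradient: |∂P/∂n| = 500 Pa / 339000 m = 1.47×10⁻³ Pa/m
Geostrophic speed: V_g = |∂P/∂n|/(fρ) = 1.47×10⁻³/(1.37×10⁻⁴ × 1.12) = 9.61 m/s
Around a low, centrifugal force acts outward with Coriolis, so pressure-gradient force balances both:
(1/ρ)|∂P/∂n| = fV + V²/R  →  V² + fR·V − fR·V_g = 0
With fR = 1.37×10⁻⁴ × 431×10³ m = 59.1 m/s:
V = [−fR + √((fR)² + 4 fR V_g)]/2 = [−59.1 + √(59.1² + 4×59.1×9.61)]/2 = 8.41 m/s
Subgeostrophic (V < V_g = 9.61 m/s), as expected around a low.
Converting: 8.41 m/s × 3.6 = 30.3 km/h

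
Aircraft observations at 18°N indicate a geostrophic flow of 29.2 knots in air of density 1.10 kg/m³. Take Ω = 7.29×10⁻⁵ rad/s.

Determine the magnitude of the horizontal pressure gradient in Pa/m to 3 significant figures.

Coriolis parameter at 18°N:
f = 2Ω sin φ = 2 × 7.29×10⁻⁵ × sin 18° = 4.51×10⁻⁵ s⁻¹
Wind speed in SI: 29.2 knots = 15.0 m/s
Geostrophic balance rearranged: |∂P/∂n| = f ρ V_g
|∂P/∂n| = 4.51×10⁻⁵ × 1.10 × 15.0 = 7.44×10⁻⁴ Pa/m

7.44×10⁻⁴ Pa/m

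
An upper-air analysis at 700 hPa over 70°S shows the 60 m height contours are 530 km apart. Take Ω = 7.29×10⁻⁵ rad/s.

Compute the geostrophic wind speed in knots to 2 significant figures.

Coriolis parameter at 70°S:
f = 2Ω sin φ = 2 × 7.29×10⁻⁵ × sin 70° = 1.37×10⁻⁴ s⁻¹
Height gradient: |∂Z/∂n| = 60 m / 530000 m = 1.13×10⁻⁴
On a pressure surface, geostrophic balance gives V_g = (g/f)|∂Z/∂n|:
V_g = 9.81 × 1.13×10⁻⁴ / 1.37×10⁻⁴ = 8.11 m/s
Converting: 8.11 m/s × 1.944 = 16 knots

16 knots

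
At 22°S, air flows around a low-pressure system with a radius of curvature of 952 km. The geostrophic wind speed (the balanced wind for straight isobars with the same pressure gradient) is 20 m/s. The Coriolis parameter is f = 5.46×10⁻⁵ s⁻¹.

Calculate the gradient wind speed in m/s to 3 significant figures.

Around a low, centrifugal force acts outward with Coriolis, so pressure-gradient force balances both:
(1/ρ)|∂P/∂n| = fV + V²/R  →  V² + fR·V − fR·V_g = 0
With fR = 5.46×10⁻⁵ × 952×10³ m = 52.0 m/s:
V = [−fR + √((fR)² + 4 fR V_g)]/2 = [−52.0 + √(52.0² + 4×52.0×20)]/2 = 15.4 m/s
Subgeostrophic (V < V_g = 20 m/s), as expected around a low.

15.4 m/s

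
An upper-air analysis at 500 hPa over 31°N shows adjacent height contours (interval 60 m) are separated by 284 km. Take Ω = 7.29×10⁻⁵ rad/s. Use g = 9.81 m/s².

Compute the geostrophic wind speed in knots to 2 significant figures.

Coriolis parameter at 31°N:
f = 2Ω sin φ = 2 × 7.29×10⁻⁵ × sin 31° = 7.51×10⁻⁵ s⁻¹
Height gradient: |∂Z/∂n| = 60 m / 284000 m = 2.11×10⁻⁴
On a pressure surface, geostrophic balance gives V_g = (g/f)|∂Z/∂n|:
V_g = 9.81 × 2.11×10⁻⁴ / 7.51×10⁻⁵ = 27.6 m/s
Converting: 27.6 m/s × 1.944 = 54 knots

54 knots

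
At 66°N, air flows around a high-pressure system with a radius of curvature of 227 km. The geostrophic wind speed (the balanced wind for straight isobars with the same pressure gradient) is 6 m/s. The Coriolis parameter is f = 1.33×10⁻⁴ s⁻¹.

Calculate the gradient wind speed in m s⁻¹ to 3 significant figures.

8.26 m s⁻¹

Around a high, pressure-gradient force acts outward with centrifugal, so Coriolis balances both:
fV = (1/ρ)|∂P/∂n| + V²/R  →  V² − fR·V + fR·V_g = 0
With fR = 1.33×10⁻⁴ × 227×10³ m = 30.2 m/s:
V = [fR − √((fR)² − 4 fR V_g)]/2 = [30.2 − √(30.2² − 4×30.2×6)]/2 = 8.26 m/s
Supergeostrophic (V > V_g = 6 m/s), as expected around a high.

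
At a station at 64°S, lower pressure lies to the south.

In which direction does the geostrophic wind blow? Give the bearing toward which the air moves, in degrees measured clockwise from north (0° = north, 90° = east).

090°

The pressure-gradient force points toward the south (bearing 180°).
Geostrophic balance: in the Southern Hemisphere the Coriolis force deflects motion to the left, so the geostrophic wind blows 90° to the left of the pressure-gradient force (low pressure on the right).
Rotating 180° by 90° counterclockwise gives 090° — the wind blows toward the east.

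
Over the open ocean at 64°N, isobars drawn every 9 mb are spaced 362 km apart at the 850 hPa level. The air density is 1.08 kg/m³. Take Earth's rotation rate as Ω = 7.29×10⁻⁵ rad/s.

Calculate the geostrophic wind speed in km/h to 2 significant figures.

63 km/h

Coriolis parameter at 64°N:
f = 2Ω sin φ = 2 × 7.29×10⁻⁵ × sin 64° = 1.31×10⁻⁴ s⁻¹
Pressure gradient: |∂P/∂n| = 900 Pa / 362000 m = 2.49×10⁻³ Pa/m
Geostrophic balance (pressure-gradient force = Coriolis force):
V_g = (1/(fρ)) |∂P/∂n| = 2.49×10⁻³ / (1.31×10⁻⁴ × 1.08) = 17.6 m/s
Converting: 17.6 m/s × 3.6 = 63 km/h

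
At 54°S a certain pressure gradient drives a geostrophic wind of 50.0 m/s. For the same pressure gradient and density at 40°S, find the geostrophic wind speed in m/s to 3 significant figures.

With the same pressure gradient and density, V_g ∝ 1/f ∝ 1/sin φ.
V₂ = V₁ · sin φ₁ / sin φ₂ = 50.0 × sin 54° / sin 40°
V₂ = 50.0 × 0.8090/0.6428 = 62.9 m/s

62.9 m/s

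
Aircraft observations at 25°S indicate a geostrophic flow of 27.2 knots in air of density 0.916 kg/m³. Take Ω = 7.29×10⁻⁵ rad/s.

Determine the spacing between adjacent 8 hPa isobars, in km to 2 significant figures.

Coriolis parameter at 25°S:
f = 2Ω sin φ = 2 × 7.29×10⁻⁵ × sin 25° = 6.16×10⁻⁵ s⁻¹
Wind speed in SI: 27.2 knots = 14.0 m/s
Geostrophic balance rearranged: |∂P/∂n| = f ρ V_g
|∂P/∂n| = 6.16×10⁻⁵ × 0.916 × 14.0 = 7.90×10⁻⁴ Pa/m
Isobar spacing: Δn = ΔP/|∂P/∂n| = 800 Pa / 7.90×10⁻⁴ Pa/m = 1012935 m ≈ 1000 km

1000 km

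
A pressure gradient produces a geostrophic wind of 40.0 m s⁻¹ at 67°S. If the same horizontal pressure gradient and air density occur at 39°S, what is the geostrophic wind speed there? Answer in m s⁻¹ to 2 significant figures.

With the same pressure gradient and density, V_g ∝ 1/f ∝ 1/sin φ.
V₂ = V₁ · sin φ₁ / sin φ₂ = 40.0 × sin 67° / sin 39°
V₂ = 40.0 × 0.9205/0.6293 = 59 m s⁻¹

59 m s⁻¹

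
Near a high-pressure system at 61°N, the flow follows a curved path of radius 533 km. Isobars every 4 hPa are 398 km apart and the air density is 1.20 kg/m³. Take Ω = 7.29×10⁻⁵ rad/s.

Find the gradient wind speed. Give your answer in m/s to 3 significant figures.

7.37 m/s

Coriolis parameter at 61°N:
f = 2Ω sin φ = 2 × 7.29×10⁻⁵ × sin 61° = 1.28×10⁻⁴ s⁻¹
Pressure gradient: |∂P/∂n| = 400 Pa / 398000 m = 1.01×10⁻³ Pa/m
Geostrophic speed: V_g = |∂P/∂n|/(fρ) = 1.01×10⁻³/(1.28×10⁻⁴ × 1.20) = 6.57 m/s
Around a high, pressure-gradient force acts outward with centrifugal, so Coriolis balances both:
fV = (1/ρ)|∂P/∂n| + V²/R  →  V² − fR·V + fR·V_g = 0
With fR = 1.28×10⁻⁴ × 533×10³ m = 68.0 m/s:
V = [fR − √((fR)² − 4 fR V_g)]/2 = [68.0 − √(68.0² − 4×68.0×6.57)]/2 = 7.37 m/s
Supergeostrophic (V > V_g = 6.57 m/s), as expected around a high.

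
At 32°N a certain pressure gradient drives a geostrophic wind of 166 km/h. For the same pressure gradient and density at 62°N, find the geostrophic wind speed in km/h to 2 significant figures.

With the same pressure gradient and density, V_g ∝ 1/f ∝ 1/sin φ.
V₂ = V₁ · sin φ₁ / sin φ₂ = 166 × sin 32° / sin 62°
V₂ = 166 × 0.5299/0.8829 = 100 km/h

100 km/h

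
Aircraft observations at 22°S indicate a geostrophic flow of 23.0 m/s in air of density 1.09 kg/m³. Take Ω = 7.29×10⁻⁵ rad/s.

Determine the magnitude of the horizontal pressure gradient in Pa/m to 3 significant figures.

Coriolis parameter at 22°S:
f = 2Ω sin φ = 2 × 7.29×10⁻⁵ × sin 22° = 5.46×10⁻⁵ s⁻¹
Geostrophic balance rearranged: |∂P/∂n| = f ρ V_g
|∂P/∂n| = 5.46×10⁻⁵ × 1.09 × 23.0 = 1.37×10⁻³ Pa/m

1.37×10⁻³ Pa/m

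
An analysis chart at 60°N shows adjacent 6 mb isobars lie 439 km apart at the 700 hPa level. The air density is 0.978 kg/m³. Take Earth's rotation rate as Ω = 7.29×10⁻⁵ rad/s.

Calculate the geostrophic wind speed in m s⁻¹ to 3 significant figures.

Coriolis parameter at 60°N:
f = 2Ω sin φ = 2 × 7.29×10⁻⁵ × sin 60° = 1.26×10⁻⁴ s⁻¹
Pressure gradient: |∂P/∂n| = 600 Pa / 439000 m = 1.37×10⁻³ Pa/m
Geostrophic balance (pressure-gradient force = Coriolis force):
V_g = (1/(fρ)) |∂P/∂n| = 1.37×10⁻³ / (1.26×10⁻⁴ × 0.978) = 11.1 m/s

11.1 m s⁻¹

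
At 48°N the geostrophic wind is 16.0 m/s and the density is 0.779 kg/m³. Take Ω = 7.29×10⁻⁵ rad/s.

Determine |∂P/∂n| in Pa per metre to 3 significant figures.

Coriolis parameter at 48°N:
f = 2Ω sin φ = 2 × 7.29×10⁻⁵ × sin 48° = 1.08×10⁻⁴ s⁻¹
Geostrophic balance rearranged: |∂P/∂n| = f ρ V_g
|∂P/∂n| = 1.08×10⁻⁴ × 0.779 × 16.0 = 1.35×10⁻³ Pa/m

1.35×10⁻³ Pa/m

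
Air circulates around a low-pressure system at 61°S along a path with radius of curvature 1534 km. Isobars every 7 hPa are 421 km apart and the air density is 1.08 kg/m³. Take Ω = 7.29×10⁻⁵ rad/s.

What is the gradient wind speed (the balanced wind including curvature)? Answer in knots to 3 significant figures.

22.2 knots

Coriolis parameter at 61°S:
f = 2Ω sin φ = 2 × 7.29×10⁻⁵ × sin 61° = 1.28×10⁻⁴ s⁻¹
Pressure gradient: |∂P/∂n| = 700 Pa / 421000 m = 1.66×10⁻³ Pa/m
Geostrophic speed: V_g = |∂P/∂n|/(fρ) = 1.66×10⁻³/(1.28×10⁻⁴ × 1.08) = 12.1 m/s
Around a low, centrifugal force acts outward with Coriolis, so pressure-gradient force balances both:
(1/ρ)|∂P/∂n| = fV + V²/R  →  V² + fR·V − fR·V_g = 0
With fR = 1.28×10⁻⁴ × 1534×10³ m = 196 m/s:
V = [−fR + √((fR)² + 4 fR V_g)]/2 = [−196 + √(196² + 4×196×12.1)]/2 = 11.4 m/s
Subgeostrophic (V < V_g = 12.1 m/s), as expected around a low.
Converting: 11.4 m/s × 1.944 = 22.2 knots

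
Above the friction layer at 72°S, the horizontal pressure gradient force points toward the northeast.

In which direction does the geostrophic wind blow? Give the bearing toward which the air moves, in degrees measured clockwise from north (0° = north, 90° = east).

The pressure-gradient force points toward the northeast (bearing 045°).
Geostrophic balance: in the Southern Hemisphere the Coriolis force deflects motion to the left, so the geostrophic wind blows 90° to the left of the pressure-gradient force (low pressure on the right).
Rotating 045° by 90° counterclockwise gives 315° — the wind blows toward the northwest.

315°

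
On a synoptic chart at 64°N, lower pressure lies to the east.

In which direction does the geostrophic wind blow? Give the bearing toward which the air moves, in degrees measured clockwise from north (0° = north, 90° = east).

The pressure-gradient force points toward the east (bearing 090°).
Geostrophic balance: in the Northern Hemisphere the Coriolis force deflects motion to the right, so the geostrophic wind blows 90° to the right of the pressure-gradient force (low pressure on the left).
Rotating 090° by 90° clockwise gives 180° — the wind blows toward the south.

180°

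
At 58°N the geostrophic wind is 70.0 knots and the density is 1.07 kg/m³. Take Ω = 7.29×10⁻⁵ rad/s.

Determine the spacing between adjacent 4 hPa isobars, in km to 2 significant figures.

84 km

Coriolis parameter at 58°N:
f = 2Ω sin φ = 2 × 7.29×10⁻⁵ × sin 58° = 1.24×10⁻⁴ s⁻¹
Wind speed in SI: 70.0 knots = 36.0 m/s
Geostrophic balance rearranged: |∂P/∂n| = f ρ V_g
|∂P/∂n| = 1.24×10⁻⁴ × 1.07 × 36.0 = 4.76×10⁻³ Pa/m
Isobar spacing: Δn = ΔP/|∂P/∂n| = 400 Pa / 4.76×10⁻³ Pa/m = 83958 m ≈ 84 km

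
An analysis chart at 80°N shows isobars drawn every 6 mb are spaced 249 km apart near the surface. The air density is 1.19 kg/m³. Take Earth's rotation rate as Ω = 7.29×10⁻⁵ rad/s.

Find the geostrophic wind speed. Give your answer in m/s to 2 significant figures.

Coriolis parameter at 80°N:
f = 2Ω sin φ = 2 × 7.29×10⁻⁵ × sin 80° = 1.44×10⁻⁴ s⁻¹
Pressure gradient: |∂P/∂n| = 600 Pa / 249000 m = 2.41×10⁻³ Pa/m
Geostrophic balance (pressure-gradient force = Coriolis force):
V_g = (1/(fρ)) |∂P/∂n| = 2.41×10⁻³ / (1.44×10⁻⁴ × 1.19) = 14.1 m/s

14 m/s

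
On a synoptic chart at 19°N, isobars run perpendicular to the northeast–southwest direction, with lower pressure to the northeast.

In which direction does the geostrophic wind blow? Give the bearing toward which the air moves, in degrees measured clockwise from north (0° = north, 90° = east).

The pressure-gradient force points toward the northeast (bearing 045°).
Geostrophic balance: in the Northern Hemisphere the Coriolis force deflects motion to the right, so the geostrophic wind blows 90° to the right of the pressure-gradient force (low pressure on the left).
Rotating 045° by 90° clockwise gives 135° — the wind blows toward the southeast.

135°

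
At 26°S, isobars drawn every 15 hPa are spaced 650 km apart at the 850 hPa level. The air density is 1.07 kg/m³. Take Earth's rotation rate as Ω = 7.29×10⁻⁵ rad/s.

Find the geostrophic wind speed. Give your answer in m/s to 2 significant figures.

34 m/s

Coriolis parameter at 26°S:
f = 2Ω sin φ = 2 × 7.29×10⁻⁵ × sin 26° = 6.39×10⁻⁵ s⁻¹
Pressure gradient: |∂P/∂n| = 1500 Pa / 650000 m = 2.31×10⁻³ Pa/m
Geostrophic balance (pressure-gradient force = Coriolis force):
V_g = (1/(fρ)) |∂P/∂n| = 2.31×10⁻³ / (6.39×10⁻⁵ × 1.07) = 33.7 m/s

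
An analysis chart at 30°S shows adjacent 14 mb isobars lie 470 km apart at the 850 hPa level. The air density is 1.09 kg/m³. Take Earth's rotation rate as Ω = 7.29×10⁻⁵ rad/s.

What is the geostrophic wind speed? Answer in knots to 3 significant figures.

Coriolis parameter at 30°S:
f = 2Ω sin φ = 2 × 7.29×10⁻⁵ × sin 30° = 7.29×10⁻⁵ s⁻¹
Pressure gradient: |∂P/∂n| = 1400 Pa / 470000 m = 2.98×10⁻³ Pa/m
Geostrophic balance (pressure-gradient force = Coriolis force):
V_g = (1/(fρ)) |∂P/∂n| = 2.98×10⁻³ / (7.29×10⁻⁵ × 1.09) = 37.5 m/s
Converting: 37.5 m/s × 1.944 = 72.9 knots

72.9 knots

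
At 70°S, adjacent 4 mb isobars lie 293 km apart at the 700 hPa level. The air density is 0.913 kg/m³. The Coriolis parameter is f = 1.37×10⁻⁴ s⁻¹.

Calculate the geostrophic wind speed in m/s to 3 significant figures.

10.9 m/s

Pressure gradient: |∂P/∂n| = 400 Pa / 293000 m = 1.37×10⁻³ Pa/m
Geostrophic balance (pressure-gradient force = Coriolis force):
V_g = (1/(fρ)) |∂P/∂n| = 1.37×10⁻³ / (1.37×10⁻⁴ × 0.913) = 10.9 m/s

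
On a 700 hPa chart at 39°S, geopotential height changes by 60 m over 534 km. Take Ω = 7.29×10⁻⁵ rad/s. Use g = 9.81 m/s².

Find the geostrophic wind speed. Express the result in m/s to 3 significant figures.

12.0 m/s

Coriolis parameter at 39°S:
f = 2Ω sin φ = 2 × 7.29×10⁻⁵ × sin 39° = 9.18×10⁻⁵ s⁻¹
Height gradient: |∂Z/∂n| = 60 m / 534000 m = 1.12×10⁻⁴
On a pressure surface, geostrophic balance gives V_g = (g/f)|∂Z/∂n|:
V_g = 9.81 × 1.12×10⁻⁴ / 9.18×10⁻⁵ = 12.0 m/s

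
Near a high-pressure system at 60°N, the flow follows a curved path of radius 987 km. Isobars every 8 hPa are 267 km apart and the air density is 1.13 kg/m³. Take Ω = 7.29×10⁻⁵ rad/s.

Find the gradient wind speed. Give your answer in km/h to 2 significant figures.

96 km/h

Coriolis parameter at 60°N:
f = 2Ω sin φ = 2 × 7.29×10⁻⁵ × sin 60° = 1.26×10⁻⁴ s⁻¹
Pressure gradient: |∂P/∂n| = 800 Pa / 267000 m = 3.00×10⁻³ Pa/m
Geostrophic speed: V_g = |∂P/∂n|/(fρ) = 3.00×10⁻³/(1.26×10⁻⁴ × 1.13) = 21.0 m/s
Around a high, pressure-gradient force acts outward with centrifugal, so Coriolis balances both:
fV = (1/ρ)|∂P/∂n| + V²/R  →  V² − fR·V + fR·V_g = 0
With fR = 1.26×10⁻⁴ × 987×10³ m = 125 m/s:
V = [fR − √((fR)² − 4 fR V_g)]/2 = [125 − √(125² − 4×125×21)]/2 = 26.7 m/s
Supergeostrophic (V > V_g = 21 m/s), as expected around a high.
Converting: 26.7 m/s × 3.6 = 96 km/h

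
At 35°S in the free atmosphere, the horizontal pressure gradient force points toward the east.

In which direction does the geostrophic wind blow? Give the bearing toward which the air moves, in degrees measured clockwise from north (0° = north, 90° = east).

The pressure-gradient force points toward the east (bearing 090°).
Geostrophic balance: in the Southern Hemisphere the Coriolis force deflects motion to the left, so the geostrophic wind blows 90° to the left of the pressure-gradient force (low pressure on the right).
Rotating 090° by 90° counterclockwise gives 000° — the wind blows toward the north.

000°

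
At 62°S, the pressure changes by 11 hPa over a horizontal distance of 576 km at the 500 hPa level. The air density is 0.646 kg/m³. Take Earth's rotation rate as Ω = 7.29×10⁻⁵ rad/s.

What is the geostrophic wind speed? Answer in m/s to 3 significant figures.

23.0 m/s

Coriolis parameter at 62°S:
f = 2Ω sin φ = 2 × 7.29×10⁻⁵ × sin 62° = 1.29×10⁻⁴ s⁻¹
Pressure gradient: |∂P/∂n| = 1100 Pa / 576000 m = 1.91×10⁻³ Pa/m
Geostrophic balance (pressure-gradient force = Coriolis force):
V_g = (1/(fρ)) |∂P/∂n| = 1.91×10⁻³ / (1.29×10⁻⁴ × 0.646) = 23.0 m/s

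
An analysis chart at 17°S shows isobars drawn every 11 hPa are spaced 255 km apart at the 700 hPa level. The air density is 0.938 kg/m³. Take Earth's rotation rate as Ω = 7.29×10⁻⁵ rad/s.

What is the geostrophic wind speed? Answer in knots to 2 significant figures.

210 knots

Coriolis parameter at 17°S:
f = 2Ω sin φ = 2 × 7.29×10⁻⁵ × sin 17° = 4.26×10⁻⁵ s⁻¹
Pressure gradient: |∂P/∂n| = 1100 Pa / 255000 m = 4.31×10⁻³ Pa/m
Geostrophic balance (pressure-gradient force = Coriolis force):
V_g = (1/(fρ)) |∂P/∂n| = 4.31×10⁻³ / (4.26×10⁻⁵ × 0.938) = 108 m/s
Converting: 108 m/s × 1.944 = 210 knots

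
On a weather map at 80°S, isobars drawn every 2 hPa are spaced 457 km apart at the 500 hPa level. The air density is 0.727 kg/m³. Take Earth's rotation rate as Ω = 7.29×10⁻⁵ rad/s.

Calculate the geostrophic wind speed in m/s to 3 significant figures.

4.19 m/s

Coriolis parameter at 80°S:
f = 2Ω sin φ = 2 × 7.29×10⁻⁵ × sin 80° = 1.44×10⁻⁴ s⁻¹
Pressure gradient: |∂P/∂n| = 200 Pa / 457000 m = 4.38×10⁻⁴ Pa/m
Geostrophic balance (pressure-gradient force = Coriolis force):
V_g = (1/(fρ)) |∂P/∂n| = 4.38×10⁻⁴ / (1.44×10⁻⁴ × 0.727) = 4.19 m/s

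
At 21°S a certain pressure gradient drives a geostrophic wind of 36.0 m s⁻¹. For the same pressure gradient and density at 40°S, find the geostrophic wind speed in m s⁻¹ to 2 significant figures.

With the same pressure gradient and density, V_g ∝ 1/f ∝ 1/sin φ.
V₂ = V₁ · sin φ₁ / sin φ₂ = 36.0 × sin 21° / sin 40°
V₂ = 36.0 × 0.3584/0.6428 = 20 m s⁻¹

20 m s⁻¹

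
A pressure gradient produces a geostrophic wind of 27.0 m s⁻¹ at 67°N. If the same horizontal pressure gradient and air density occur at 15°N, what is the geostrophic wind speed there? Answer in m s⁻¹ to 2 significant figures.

96 m s⁻¹

With the same pressure gradient and density, V_g ∝ 1/f ∝ 1/sin φ.
V₂ = V₁ · sin φ₁ / sin φ₂ = 27.0 × sin 67° / sin 15°
V₂ = 27.0 × 0.9205/0.2588 = 96 m s⁻¹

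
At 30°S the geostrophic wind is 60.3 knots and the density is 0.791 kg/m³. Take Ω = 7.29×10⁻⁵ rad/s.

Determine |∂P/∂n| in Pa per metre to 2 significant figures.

Coriolis parameter at 30°S:
f = 2Ω sin φ = 2 × 7.29×10⁻⁵ × sin 30° = 7.29×10⁻⁵ s⁻¹
Wind speed in SI: 60.3 knots = 31.0 m/s
Geostrophic balance rearranged: |∂P/∂n| = f ρ V_g
|∂P/∂n| = 7.29×10⁻⁵ × 0.791 × 31.0 = 1.79×10⁻³ Pa/m

1.8×10⁻³ Pa/m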